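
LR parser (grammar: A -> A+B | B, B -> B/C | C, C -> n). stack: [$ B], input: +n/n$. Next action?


lookahead ∉ {/} so B won't extend; reduce A -> B
Action: reduce (A -> B)


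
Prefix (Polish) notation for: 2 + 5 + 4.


left-to-right (same/higher precedence on left): tree is (+ (+ 2 5) 4)
Prefix: + + 2 5 4


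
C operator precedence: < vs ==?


'<' is relational (level 7); '==' is equality (level 6)
Higher level binds tighter
'<' has higher precedence than '=='


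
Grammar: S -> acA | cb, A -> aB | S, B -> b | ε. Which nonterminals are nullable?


A nonterminal is nullable iff some alternative derives ε (directly, or every symbol in it is nullable)
Nullable: {B}


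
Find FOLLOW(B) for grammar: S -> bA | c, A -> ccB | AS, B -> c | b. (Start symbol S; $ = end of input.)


$ ∈ FOLLOW(S). For each A -> αBβ: add FIRST(β)\{ε} to FOLLOW(B); if β nullable, add FOLLOW(A).
FOLLOW(B) = {$, b, c}


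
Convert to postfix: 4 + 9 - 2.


Left to right (same or higher precedence on left)
Postfix: 4 9 + 2 -


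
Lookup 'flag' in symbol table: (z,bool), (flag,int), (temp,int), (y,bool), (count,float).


Lookup 'flag' → type int


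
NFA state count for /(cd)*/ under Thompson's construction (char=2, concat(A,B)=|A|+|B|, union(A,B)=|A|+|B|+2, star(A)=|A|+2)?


Syntax tree has 2 char leaf(s), 0 union(s), 1 star(s)
chars contribute 2×2 = 4; each union adds +2; each star adds +2
Total: 4 + 0 + 2 = 6 states


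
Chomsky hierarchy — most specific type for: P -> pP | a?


Right-linear: every RHS is a terminal or a terminal followed by one nonterminal
Classification: Type 3 (Regular)


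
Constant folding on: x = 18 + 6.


18 + 6 = 24 at compile time
Optimized: x = 24


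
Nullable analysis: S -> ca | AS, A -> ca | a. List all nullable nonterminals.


A nonterminal is nullable iff some alternative derives ε (directly, or every symbol in it is nullable)
Nullable: {}


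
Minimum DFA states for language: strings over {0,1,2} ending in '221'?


Track the longest suffix of input matching a prefix of '221': 4 classes (prefixes of length 0..3)
Minimal DFA: 4 states


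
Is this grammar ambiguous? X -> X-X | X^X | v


'v-v^v' has two parse trees (no precedence encoded between - and ^)
Ambiguous


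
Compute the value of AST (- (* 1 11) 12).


Evaluate inner: (* 1 11) = 11
Evaluate root: (- 11 12) = -1
Result: -1


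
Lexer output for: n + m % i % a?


Scan left to right, longest-match per lexeme
Tokens: ID(n), OP(+), ID(m), OP(%), ID(i), OP(%), ID(a)


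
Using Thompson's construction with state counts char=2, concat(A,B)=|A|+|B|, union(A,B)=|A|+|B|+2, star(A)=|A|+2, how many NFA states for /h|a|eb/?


Syntax tree has 4 char leaf(s), 2 union(s), 0 star(s)
chars contribute 4×2 = 8; each union adds +2; each star adds +2
Total: 8 + 4 + 0 = 12 states


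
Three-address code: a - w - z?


Break into single-operator statements:
t1 = a - w
t2 = t1 - z


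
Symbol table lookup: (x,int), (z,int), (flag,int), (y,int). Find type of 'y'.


Lookup 'y' → type int


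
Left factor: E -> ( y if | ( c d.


Common prefix: '('
Factored: E -> ( E', E' -> y if | c d


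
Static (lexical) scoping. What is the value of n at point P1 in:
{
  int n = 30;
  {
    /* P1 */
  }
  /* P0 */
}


P1's block does not declare n; resolves to the enclosing declaration at depth 0
n = 30


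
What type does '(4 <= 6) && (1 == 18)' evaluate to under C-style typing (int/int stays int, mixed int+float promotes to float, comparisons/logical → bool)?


Operand types: bool && bool
Rule: logical operators take bool operands and yield bool
Result type: bool


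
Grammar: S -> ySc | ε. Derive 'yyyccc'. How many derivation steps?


Derivation: S => ySc => yyScc => yyySccc => yyyccc
Steps: 4


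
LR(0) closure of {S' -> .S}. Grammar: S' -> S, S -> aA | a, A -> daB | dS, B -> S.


Start: S' -> .S
For each item with dot before a nonterminal B, add B -> .γ for every B-production
Closure: [S' -> .S, S -> .aA, S -> .a]


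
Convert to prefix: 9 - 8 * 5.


'*' binds tighter: tree is (- 9 (* 8 5))
Prefix: - 9 * 8 5


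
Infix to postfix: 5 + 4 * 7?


* has higher precedence, evaluate 4*7 first
Postfix: 5 4 7 * +


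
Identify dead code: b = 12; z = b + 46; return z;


b is read by z's definition; z is returned
No dead code


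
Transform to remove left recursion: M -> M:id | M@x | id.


Left-recursive alternatives: M:id, M@x; non-recursive: id
Introduce M': M -> idM', M' -> :idM' | @xM' | ε


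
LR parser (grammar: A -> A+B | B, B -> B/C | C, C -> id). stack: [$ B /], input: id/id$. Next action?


no handle; shift 'id'
Action: shift


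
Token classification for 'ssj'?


Pattern: letter/underscore followed by alphanumerics, not a keyword
Type: IDENTIFIER


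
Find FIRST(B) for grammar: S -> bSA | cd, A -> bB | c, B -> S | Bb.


Per alternative of B: FIRST(S) = {b, c}; FIRST(Bb) = {b, c}
FIRST(B) = {b, c}


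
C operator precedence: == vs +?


'+' is additive (level 9); '==' is equality (level 6)
Higher level binds tighter
'+' has higher precedence than '=='


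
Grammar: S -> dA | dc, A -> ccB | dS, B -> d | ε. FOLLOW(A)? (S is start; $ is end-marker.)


$ ∈ FOLLOW(S). For each A -> αBβ: add FIRST(β)\{ε} to FOLLOW(B); if β nullable, add FOLLOW(A).
FOLLOW(A) = {$}


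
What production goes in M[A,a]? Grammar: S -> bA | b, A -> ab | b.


For [A, a]: 'a' ∈ FIRST(ab)
Entry: A -> ab


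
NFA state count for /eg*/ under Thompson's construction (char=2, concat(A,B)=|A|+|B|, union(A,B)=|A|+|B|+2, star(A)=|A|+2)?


Syntax tree has 2 char leaf(s), 0 union(s), 1 star(s)
chars contribute 2×2 = 4; each union adds +2; each star adds +2
Total: 4 + 0 + 2 = 6 states


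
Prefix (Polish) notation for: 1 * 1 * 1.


left-to-right (same/higher precedence on left): tree is (* (* 1 1) 1)
Prefix: * * 1 1 1


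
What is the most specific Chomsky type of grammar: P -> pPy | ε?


Single nonterminal LHS, but p^n y^n is not regular
Classification: Type 2 (Context-Free)


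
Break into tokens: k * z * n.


Scan left to right, longest-match per lexeme
Tokens: ID(k), OP(*), ID(z), OP(*), ID(n)


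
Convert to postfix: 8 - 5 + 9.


Left to right (same or higher precedence on left)
Postfix: 8 5 - 9 +


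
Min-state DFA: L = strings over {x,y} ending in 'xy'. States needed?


Track the longest suffix of input matching a prefix of 'xy': 3 classes (prefixes of length 0..2)
Minimal DFA: 3 states


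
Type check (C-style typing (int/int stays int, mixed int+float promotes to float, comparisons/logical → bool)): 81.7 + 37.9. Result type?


Operand types: float + float
Rule: mixed int/float promotes to float; int/int stays int
Result type: float


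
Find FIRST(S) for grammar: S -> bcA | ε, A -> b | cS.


Per alternative of S: FIRST(bcA) = {b}; FIRST(ε) = {ε}
FIRST(S) = {b, ε}


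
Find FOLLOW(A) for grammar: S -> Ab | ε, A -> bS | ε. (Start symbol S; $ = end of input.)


$ ∈ FOLLOW(S). For each A -> αBβ: add FIRST(β)\{ε} to FOLLOW(B); if β nullable, add FOLLOW(A).
FOLLOW(A) = {b}


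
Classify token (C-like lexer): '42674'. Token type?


Pattern: digits only
Type: INTEGER_LITERAL


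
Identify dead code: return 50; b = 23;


statement follows a return and is unreachable
Dead: 'b = 23'


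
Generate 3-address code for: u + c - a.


Break into single-operator statements:
t1 = u + c
t2 = t1 - a


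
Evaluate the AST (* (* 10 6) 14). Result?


Evaluate inner: (* 10 6) = 60
Evaluate root: (* 60 14) = 840
Result: 840


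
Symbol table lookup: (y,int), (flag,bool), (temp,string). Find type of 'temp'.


Lookup 'temp' → type string


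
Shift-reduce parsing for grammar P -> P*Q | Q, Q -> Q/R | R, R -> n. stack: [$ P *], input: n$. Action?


no handle ('P*' is not any RHS); shift 'n'
Action: shift


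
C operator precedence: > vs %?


'%' is multiplicative (level 10); '>' is relational (level 7)
Higher level binds tighter
'%' has higher precedence than '>'


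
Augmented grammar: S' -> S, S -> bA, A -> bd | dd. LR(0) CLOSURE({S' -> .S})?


Start: S' -> .S
For each item with dot before a nonterminal B, add B -> .γ for every B-production
Closure: [S' -> .S, S -> .bA]


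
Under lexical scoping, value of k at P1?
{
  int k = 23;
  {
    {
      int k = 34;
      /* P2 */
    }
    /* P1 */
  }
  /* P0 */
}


P1's block does not declare k; resolves to the enclosing declaration at depth 0
k = 23


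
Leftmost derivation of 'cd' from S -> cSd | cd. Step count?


Derivation: S => cd
Steps: 1


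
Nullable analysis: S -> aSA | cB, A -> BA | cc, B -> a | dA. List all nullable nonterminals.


A nonterminal is nullable iff some alternative derives ε (directly, or every symbol in it is nullable)
Nullable: {}


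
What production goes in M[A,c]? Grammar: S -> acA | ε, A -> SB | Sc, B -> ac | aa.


For [A, c]: 'c' ∈ FIRST(Sc)
Entry: A -> Sc


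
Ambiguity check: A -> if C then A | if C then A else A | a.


dangling else: 'if C then if C then a else a' parses two ways
Ambiguous


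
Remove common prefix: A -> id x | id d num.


Common prefix: 'id'
Factored: A -> id A', A' -> x | d num


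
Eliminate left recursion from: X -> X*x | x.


Left-recursive alternatives: X*x; non-recursive: x
Introduce X': X -> xX', X' -> *xX' | ε


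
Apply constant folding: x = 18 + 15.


18 + 15 = 33 at compile time
Optimized: x = 33


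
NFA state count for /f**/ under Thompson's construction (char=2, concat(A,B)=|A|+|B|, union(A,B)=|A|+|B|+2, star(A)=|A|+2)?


Syntax tree has 1 char leaf(s), 0 union(s), 2 star(s)
chars contribute 1×2 = 2; each union adds +2; each star adds +2
Total: 2 + 0 + 4 = 6 states


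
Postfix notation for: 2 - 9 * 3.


* has higher precedence, evaluate 9*3 first
Postfix: 2 9 3 * -


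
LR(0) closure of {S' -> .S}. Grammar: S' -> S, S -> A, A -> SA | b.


Start: S' -> .S
For each item with dot before a nonterminal B, add B -> .γ for every B-production
Closure: [S' -> .S, S -> .A, A -> .SA, A -> .b]


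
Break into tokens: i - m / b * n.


Scan left to right, longest-match per lexeme
Tokens: ID(i), OP(-), ID(m), OP(/), ID(b), OP(*), ID(n)


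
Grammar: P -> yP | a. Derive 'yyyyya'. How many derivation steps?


Derivation: P => yP => yyP => yyyP => yyyyP => yyyyyP => yyyyya
Steps: 6


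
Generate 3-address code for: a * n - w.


Break into single-operator statements:
t1 = a * n
t2 = t1 - w


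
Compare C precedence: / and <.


'/' is multiplicative (level 10); '<' is relational (level 7)
Higher level binds tighter
'/' has higher precedence than '<'


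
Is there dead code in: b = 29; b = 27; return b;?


first assignment to b is overwritten before any read
Dead: 'b = 29'


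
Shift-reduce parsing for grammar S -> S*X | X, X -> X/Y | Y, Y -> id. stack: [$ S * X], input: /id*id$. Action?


'/' can extend X; shift to build X -> X/Y
Action: shift


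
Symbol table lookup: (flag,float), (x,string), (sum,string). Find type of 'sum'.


Lookup 'sum' → type string


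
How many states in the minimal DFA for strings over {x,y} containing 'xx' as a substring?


KMP-style automaton: 2 progress states + 1 absorbing accept = 3
Minimal DFA: 3 states


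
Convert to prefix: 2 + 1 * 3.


'*' binds tighter: tree is (+ 2 (* 1 3))
Prefix: + 2 * 1 3


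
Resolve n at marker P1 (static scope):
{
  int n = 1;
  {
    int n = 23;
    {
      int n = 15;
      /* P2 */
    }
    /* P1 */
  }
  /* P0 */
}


n declared in the same block as P1
n = 23


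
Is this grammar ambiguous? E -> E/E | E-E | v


'v/v-v' has two parse trees (no precedence encoded between / and -)
Ambiguous


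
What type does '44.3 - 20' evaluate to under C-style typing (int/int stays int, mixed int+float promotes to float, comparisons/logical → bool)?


Operand types: float - int
Rule: mixed int/float promotes to float; int/int stays int
Result type: float


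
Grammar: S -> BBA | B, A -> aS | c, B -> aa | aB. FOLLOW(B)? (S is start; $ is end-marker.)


$ ∈ FOLLOW(S). For each A -> αBβ: add FIRST(β)\{ε} to FOLLOW(B); if β nullable, add FOLLOW(A).
FOLLOW(B) = {$, a, c}


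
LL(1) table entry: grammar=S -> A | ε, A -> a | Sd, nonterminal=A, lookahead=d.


For [A, d]: 'd' ∈ FIRST(Sd)
Entry: A -> Sd


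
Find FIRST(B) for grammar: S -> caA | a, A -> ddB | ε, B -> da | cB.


Per alternative of B: FIRST(da) = {d}; FIRST(cB) = {c}
FIRST(B) = {c, d}


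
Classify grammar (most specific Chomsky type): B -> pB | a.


Right-linear: every RHS is a terminal or a terminal followed by one nonterminal
Classification: Type 3 (Regular)


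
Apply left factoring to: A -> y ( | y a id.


Common prefix: 'y'
Factored: A -> y A', A' -> ( | a id


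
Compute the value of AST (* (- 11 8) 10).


Evaluate inner: (- 11 8) = 3
Evaluate root: (* 3 10) = 30
Result: 30


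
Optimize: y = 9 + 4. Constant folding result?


9 + 4 = 13 at compile time
Optimized: y = 13


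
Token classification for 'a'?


Pattern: letter/underscore followed by alphanumerics, not a keyword
Type: IDENTIFIER


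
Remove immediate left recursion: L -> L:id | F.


Left-recursive alternatives: L:id; non-recursive: F
Introduce L': L -> FL', L' -> :idL' | ε


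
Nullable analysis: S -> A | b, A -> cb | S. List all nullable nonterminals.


A nonterminal is nullable iff some alternative derives ε (directly, or every symbol in it is nullable)
Nullable: {}


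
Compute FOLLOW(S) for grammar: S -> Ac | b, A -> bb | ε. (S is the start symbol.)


$ ∈ FOLLOW(S). For each A -> αBβ: add FIRST(β)\{ε} to FOLLOW(B); if β nullable, add FOLLOW(A).
FOLLOW(S) = {$}


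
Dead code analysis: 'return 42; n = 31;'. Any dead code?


statement follows a return and is unreachable
Dead: 'n = 31'


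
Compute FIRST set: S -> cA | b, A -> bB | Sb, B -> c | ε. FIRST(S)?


Per alternative of S: FIRST(cA) = {c}; FIRST(b) = {b}
FIRST(S) = {b, c}


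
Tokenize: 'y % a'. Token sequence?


Scan left to right, longest-match per lexeme
Tokens: ID(y), OP(%), ID(a)


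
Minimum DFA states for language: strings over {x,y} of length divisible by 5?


Track length mod 5: states 0..4, accept at 0
Minimal DFA: 5 states


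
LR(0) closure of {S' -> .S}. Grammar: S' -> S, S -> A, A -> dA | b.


Start: S' -> .S
For each item with dot before a nonterminal B, add B -> .γ for every B-production
Closure: [S' -> .S, S -> .A, A -> .dA, A -> .b]


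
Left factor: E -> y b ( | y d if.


Common prefix: 'y'
Factored: E -> y E', E' -> b ( | d if


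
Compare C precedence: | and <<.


'<<' is shift (level 8); '|' is bitwise OR (level 3)
Higher level binds tighter
'<<' has higher precedence than '|'


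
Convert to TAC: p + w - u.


Break into single-operator statements:
t1 = p + w
t2 = t1 - u


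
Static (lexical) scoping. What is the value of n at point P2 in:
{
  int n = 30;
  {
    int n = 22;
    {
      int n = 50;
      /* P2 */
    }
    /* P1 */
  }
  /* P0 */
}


n declared in the same block as P2
n = 50


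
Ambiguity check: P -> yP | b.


right-linear, alternatives start with distinct terminals 'y' vs 'b': unique leftmost derivation
Unambiguous


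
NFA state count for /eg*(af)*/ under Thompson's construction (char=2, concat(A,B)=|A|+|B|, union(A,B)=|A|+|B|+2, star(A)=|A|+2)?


Syntax tree has 4 char leaf(s), 0 union(s), 2 star(s)
chars contribute 4×2 = 8; each union adds +2; each star adds +2
Total: 8 + 0 + 4 = 12 states


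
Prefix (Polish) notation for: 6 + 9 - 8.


left-to-right (same/higher precedence on left): tree is (- (+ 6 9) 8)
Prefix: - + 6 9 8


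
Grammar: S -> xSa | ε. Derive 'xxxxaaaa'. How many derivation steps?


Derivation: S => xSa => xxSaa => xxxSaaa => xxxxSaaaa => xxxxaaaa
Steps: 5


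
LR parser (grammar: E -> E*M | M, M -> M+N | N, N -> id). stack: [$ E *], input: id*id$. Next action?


no handle ('E*' is not any RHS); shift 'id'
Action: shift


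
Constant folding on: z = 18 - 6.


18 - 6 = 12 at compile time
Optimized: z = 12


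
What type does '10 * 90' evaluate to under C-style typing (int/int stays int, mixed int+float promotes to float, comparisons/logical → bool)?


Operand types: int * int
Rule: mixed int/float promotes to float; int/int stays int
Result type: int


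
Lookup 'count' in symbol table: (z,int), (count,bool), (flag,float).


Lookup 'count' → type bool


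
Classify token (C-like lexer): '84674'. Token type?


Pattern: digits only
Type: INTEGER_LITERAL


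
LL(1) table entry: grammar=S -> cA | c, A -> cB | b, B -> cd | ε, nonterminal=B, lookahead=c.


For [B, c]: 'c' ∈ FIRST(cd)
Entry: B -> cd


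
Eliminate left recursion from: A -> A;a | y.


Left-recursive alternatives: A;a; non-recursive: y
Introduce A': A -> yA', A' -> ;aA' | ε


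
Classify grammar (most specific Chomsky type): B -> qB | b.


Right-linear: every RHS is a terminal or a terminal followed by one nonterminal
Classification: Type 3 (Regular)


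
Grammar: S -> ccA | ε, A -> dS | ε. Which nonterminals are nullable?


A nonterminal is nullable iff some alternative derives ε (directly, or every symbol in it is nullable)
Nullable: {A, S}


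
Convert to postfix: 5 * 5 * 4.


Left to right (same or higher precedence on left)
Postfix: 5 5 * 4 *


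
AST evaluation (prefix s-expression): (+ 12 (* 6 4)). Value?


Evaluate inner: (* 6 4) = 24
Evaluate root: (+ 12 24) = 36
Result: 36


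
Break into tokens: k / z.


Scan left to right, longest-match per lexeme
Tokens: ID(k), OP(/), ID(z)


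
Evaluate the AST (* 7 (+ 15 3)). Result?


Evaluate inner: (+ 15 3) = 18
Evaluate root: (* 7 18) = 126
Result: 126


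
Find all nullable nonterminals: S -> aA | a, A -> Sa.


A nonterminal is nullable iff some alternative derives ε (directly, or every symbol in it is nullable)
Nullable: {}


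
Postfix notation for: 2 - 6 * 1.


* has higher precedence, evaluate 6*1 first
Postfix: 2 6 1 * -


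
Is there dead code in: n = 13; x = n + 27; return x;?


n is read by x's definition; x is returned
No dead code


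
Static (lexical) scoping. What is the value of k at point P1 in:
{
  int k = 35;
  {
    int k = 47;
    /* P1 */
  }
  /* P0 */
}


k declared in the same block as P1
k = 47


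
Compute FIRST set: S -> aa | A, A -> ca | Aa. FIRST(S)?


Per alternative of S: FIRST(aa) = {a}; FIRST(A) = {c}
FIRST(S) = {a, c}


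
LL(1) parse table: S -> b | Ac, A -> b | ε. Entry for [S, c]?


For [S, c]: 'c' ∈ FIRST(Ac)
Entry: S -> Ac


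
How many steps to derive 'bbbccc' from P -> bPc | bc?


Derivation: P => bPc => bbPcc => bbbccc
Steps: 3


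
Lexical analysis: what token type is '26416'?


Pattern: digits only
Type: INTEGER_LITERAL


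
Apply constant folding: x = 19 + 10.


19 + 10 = 29 at compile time
Optimized: x = 29


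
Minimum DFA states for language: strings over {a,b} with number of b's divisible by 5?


Track (count of b) mod 5: states 0..4, accept at 0
Minimal DFA: 5 states


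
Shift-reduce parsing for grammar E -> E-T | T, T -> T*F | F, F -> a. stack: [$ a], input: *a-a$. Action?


'a' on top is the handle for F -> a
Action: reduce (F -> a)


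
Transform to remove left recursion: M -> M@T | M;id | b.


Left-recursive alternatives: M@T, M;id; non-recursive: b
Introduce M': M -> bM', M' -> @TM' | ;idM' | ε


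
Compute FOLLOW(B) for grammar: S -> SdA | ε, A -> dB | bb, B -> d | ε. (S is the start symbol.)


$ ∈ FOLLOW(S). For each A -> αBβ: add FIRST(β)\{ε} to FOLLOW(B); if β nullable, add FOLLOW(A).
FOLLOW(B) = {$, d}


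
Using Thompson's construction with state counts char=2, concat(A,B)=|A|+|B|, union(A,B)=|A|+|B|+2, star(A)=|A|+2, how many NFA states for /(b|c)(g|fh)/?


Syntax tree has 5 char leaf(s), 2 union(s), 0 star(s)
chars contribute 5×2 = 10; each union adds +2; each star adds +2
Total: 10 + 4 + 0 = 14 states


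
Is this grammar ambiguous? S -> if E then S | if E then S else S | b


dangling else: 'if E then if E then b else b' parses two ways
Ambiguous


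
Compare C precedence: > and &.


'>' is relational (level 7); '&' is bitwise AND (level 5)
Higher level binds tighter
'>' has higher precedence than '&'


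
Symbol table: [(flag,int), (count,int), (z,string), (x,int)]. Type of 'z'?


Lookup 'z' → type string


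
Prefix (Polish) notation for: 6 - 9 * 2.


'*' binds tighter: tree is (- 6 (* 9 2))
Prefix: - 6 * 9 2


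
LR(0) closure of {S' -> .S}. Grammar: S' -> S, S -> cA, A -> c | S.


Start: S' -> .S
For each item with dot before a nonterminal B, add B -> .γ for every B-production
Closure: [S' -> .S, S -> .cA]


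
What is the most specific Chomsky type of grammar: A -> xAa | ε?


Single nonterminal LHS, but x^n a^n is not regular
Classification: Type 2 (Context-Free)


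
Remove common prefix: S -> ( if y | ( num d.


Common prefix: '('
Factored: S -> ( S', S' -> if y | num d


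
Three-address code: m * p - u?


Break into single-operator statements:
t1 = m * p
t2 = t1 - u


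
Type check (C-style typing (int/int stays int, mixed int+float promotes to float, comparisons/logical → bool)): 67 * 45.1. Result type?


Operand types: int * float
Rule: mixed int/float promotes to float; int/int stays int
Result type: float


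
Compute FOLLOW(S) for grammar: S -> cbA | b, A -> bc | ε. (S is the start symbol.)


$ ∈ FOLLOW(S). For each A -> αBβ: add FIRST(β)\{ε} to FOLLOW(B); if β nullable, add FOLLOW(A).
FOLLOW(S) = {$}


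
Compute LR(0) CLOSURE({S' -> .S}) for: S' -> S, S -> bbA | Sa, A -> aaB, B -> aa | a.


Start: S' -> .S
For each item with dot before a nonterminal B, add B -> .γ for every B-production
Closure: [S' -> .S, S -> .bbA, S -> .Sa]


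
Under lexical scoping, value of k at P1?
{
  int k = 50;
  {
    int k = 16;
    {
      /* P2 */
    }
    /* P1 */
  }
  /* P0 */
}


k declared in the same block as P1
k = 16


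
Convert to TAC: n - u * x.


Break into single-operator statements:
t1 = u * x
t2 = n - t1


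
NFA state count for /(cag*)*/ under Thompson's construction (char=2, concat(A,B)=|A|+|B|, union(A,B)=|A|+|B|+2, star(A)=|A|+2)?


Syntax tree has 3 char leaf(s), 0 union(s), 2 star(s)
chars contribute 3×2 = 6; each union adds +2; each star adds +2
Total: 6 + 0 + 4 = 10 states


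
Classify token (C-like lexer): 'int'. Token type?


Pattern: reserved word
Type: KEYWORD


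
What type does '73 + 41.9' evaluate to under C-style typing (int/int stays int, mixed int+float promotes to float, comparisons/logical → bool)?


Operand types: int + float
Rule: mixed int/float promotes to float; int/int stays int
Result type: float


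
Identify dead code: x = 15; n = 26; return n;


x is assigned but never read
Dead: 'x = 15'


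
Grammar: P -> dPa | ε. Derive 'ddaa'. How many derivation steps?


Derivation: P => dPa => ddPaa => ddaa
Steps: 3


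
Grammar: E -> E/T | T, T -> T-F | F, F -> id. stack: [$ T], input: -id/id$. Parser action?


shift '-' to continue T -> T-F
Action: shift


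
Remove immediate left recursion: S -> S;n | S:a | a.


Left-recursive alternatives: S;n, S:a; non-recursive: a
Introduce S': S -> aS', S' -> ;nS' | :aS' | ε


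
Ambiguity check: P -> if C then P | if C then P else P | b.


dangling else: 'if C then if C then b else b' parses two ways
Ambiguous


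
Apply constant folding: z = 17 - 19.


17 - 19 = -2 at compile time
Optimized: z = -2


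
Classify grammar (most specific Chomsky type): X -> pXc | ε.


Single nonterminal LHS, but p^n c^n is not regular
Classification: Type 2 (Context-Free)


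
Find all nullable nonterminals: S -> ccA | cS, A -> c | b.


A nonterminal is nullable iff some alternative derives ε (directly, or every symbol in it is nullable)
Nullable: {}


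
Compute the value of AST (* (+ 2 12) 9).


Evaluate inner: (+ 2 12) = 14
Evaluate root: (* 14 9) = 126
Result: 126


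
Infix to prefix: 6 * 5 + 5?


left-to-right (same/higher precedence on left): tree is (+ (* 6 5) 5)
Prefix: + * 6 5 5


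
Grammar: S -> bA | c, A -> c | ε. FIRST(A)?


Per alternative of A: FIRST(c) = {c}; FIRST(ε) = {ε}
FIRST(A) = {c, ε}


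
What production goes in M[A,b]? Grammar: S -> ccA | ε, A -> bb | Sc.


For [A, b]: 'b' ∈ FIRST(bb)
Entry: A -> bb


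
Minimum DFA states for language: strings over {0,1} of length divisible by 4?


Track length mod 4: states 0..3, accept at 0
Minimal DFA: 4 states


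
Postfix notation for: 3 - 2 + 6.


Left to right (same or higher precedence on left)
Postfix: 3 2 - 6 +


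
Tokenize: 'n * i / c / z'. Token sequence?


Scan left to right, longest-match per lexeme
Tokens: ID(n), OP(*), ID(i), OP(/), ID(c), OP(/), ID(z)


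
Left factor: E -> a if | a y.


Common prefix: 'a'
Factored: E -> a E', E' -> if | y


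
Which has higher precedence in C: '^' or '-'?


'-' is additive (level 9); '^' is bitwise XOR (level 4)
Higher level binds tighter
'-' has higher precedence than '^'


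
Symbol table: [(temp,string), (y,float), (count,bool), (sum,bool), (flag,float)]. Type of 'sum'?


Lookup 'sum' → type bool


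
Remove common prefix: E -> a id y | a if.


Common prefix: 'a'
Factored: E -> a E', E' -> id y | if


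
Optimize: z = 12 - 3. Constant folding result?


12 - 3 = 9 at compile time
Optimized: z = 9


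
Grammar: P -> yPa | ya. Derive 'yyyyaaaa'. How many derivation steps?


Derivation: P => yPa => yyPaa => yyyPaaa => yyyyaaaa
Steps: 4


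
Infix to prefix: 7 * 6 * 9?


left-to-right (same/higher precedence on left): tree is (* (* 7 6) 9)
Prefix: * * 7 6 9


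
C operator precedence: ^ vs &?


'&' is bitwise AND (level 5); '^' is bitwise XOR (level 4)
Higher level binds tighter
'&' has higher precedence than '^'


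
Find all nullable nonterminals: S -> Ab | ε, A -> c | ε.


A nonterminal is nullable iff some alternative derives ε (directly, or every symbol in it is nullable)
Nullable: {A, S}


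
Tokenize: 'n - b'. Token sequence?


Scan left to right, longest-match per lexeme
Tokens: ID(n), OP(-), ID(b)


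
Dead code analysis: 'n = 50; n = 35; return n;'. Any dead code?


first assignment to n is overwritten before any read
Dead: 'n = 50'


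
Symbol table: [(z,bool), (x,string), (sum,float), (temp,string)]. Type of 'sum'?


Lookup 'sum' → type float


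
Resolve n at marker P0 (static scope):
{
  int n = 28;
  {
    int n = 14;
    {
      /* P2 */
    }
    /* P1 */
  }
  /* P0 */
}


n declared in the same block as P0
n = 28


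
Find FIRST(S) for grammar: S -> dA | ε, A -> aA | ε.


Per alternative of S: FIRST(dA) = {d}; FIRST(ε) = {ε}
FIRST(S) = {d, ε}


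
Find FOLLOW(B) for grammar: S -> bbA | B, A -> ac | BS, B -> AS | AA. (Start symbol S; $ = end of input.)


$ ∈ FOLLOW(S). For each A -> αBβ: add FIRST(β)\{ε} to FOLLOW(B); if β nullable, add FOLLOW(A).
FOLLOW(B) = {$, a, b}


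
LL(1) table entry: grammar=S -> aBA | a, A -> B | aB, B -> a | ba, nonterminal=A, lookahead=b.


For [A, b]: 'b' ∈ FIRST(B)
Entry: A -> B


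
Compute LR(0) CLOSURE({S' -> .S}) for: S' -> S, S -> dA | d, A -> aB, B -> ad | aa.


Start: S' -> .S
For each item with dot before a nonterminal B, add B -> .γ for every B-production
Closure: [S' -> .S, S -> .dA, S -> .d]


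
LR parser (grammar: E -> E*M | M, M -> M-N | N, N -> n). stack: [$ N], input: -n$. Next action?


'N' (not preceded by M-) is the handle for M -> N
Action: reduce (M -> N)


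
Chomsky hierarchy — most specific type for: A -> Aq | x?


Left-linear: every RHS is a terminal or one nonterminal followed by a terminal
Classification: Type 3 (Regular)


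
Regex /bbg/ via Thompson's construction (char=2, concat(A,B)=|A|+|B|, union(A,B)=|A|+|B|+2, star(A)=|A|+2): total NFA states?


Syntax tree has 3 char leaf(s), 0 union(s), 0 star(s)
chars contribute 3×2 = 6; each union adds +2; each star adds +2
Total: 6 + 0 + 0 = 6 states


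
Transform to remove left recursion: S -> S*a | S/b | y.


Left-recursive alternatives: S*a, S/b; non-recursive: y
Introduce S': S -> yS', S' -> *aS' | /bS' | ε


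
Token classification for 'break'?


Pattern: reserved word
Type: KEYWORD


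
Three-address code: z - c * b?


Break into single-operator statements:
t1 = c * b
t2 = z - t1


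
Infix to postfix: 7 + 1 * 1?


* has higher precedence, evaluate 1*1 first
Postfix: 7 1 1 * +


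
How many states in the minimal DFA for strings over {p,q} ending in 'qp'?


Track the longest suffix of input matching a prefix of 'qp': 3 classes (prefixes of length 0..2)
Minimal DFA: 3 states


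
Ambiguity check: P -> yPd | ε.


balanced y^n…d^n: each string has a unique parse
Unambiguous


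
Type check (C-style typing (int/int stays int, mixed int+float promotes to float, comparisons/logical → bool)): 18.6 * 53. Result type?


Operand types: float * int
Rule: mixed int/float promotes to float; int/int stays int
Result type: float


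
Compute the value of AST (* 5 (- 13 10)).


Evaluate inner: (- 13 10) = 3
Evaluate root: (* 5 3) = 15
Result: 15


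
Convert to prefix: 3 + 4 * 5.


'*' binds tighter: tree is (+ 3 (* 4 5))
Prefix: + 3 * 4 5


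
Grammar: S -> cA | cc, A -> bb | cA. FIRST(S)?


Per alternative of S: FIRST(cA) = {c}; FIRST(cc) = {c}
FIRST(S) = {c}


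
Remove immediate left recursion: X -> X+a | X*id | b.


Left-recursive alternatives: X+a, X*id; non-recursive: b
Introduce X': X -> bX', X' -> +aX' | *idX' | ε


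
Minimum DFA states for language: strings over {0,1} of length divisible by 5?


Track length mod 5: states 0..4, accept at 0
Minimal DFA: 5 states


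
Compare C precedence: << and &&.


'<<' is shift (level 8); '&&' is logical AND (level 2)
Higher level binds tighter
'<<' has higher precedence than '&&'


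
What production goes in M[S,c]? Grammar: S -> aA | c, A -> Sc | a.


For [S, c]: 'c' ∈ FIRST(c)
Entry: S -> c


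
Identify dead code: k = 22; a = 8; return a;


k is assigned but never read
Dead: 'k = 22'


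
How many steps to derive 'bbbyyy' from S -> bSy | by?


Derivation: S => bSy => bbSyy => bbbyyy
Steps: 3


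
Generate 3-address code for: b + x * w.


Break into single-operator statements:
t1 = x * w
t2 = b + t1


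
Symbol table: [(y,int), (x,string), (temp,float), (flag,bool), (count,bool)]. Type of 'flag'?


Lookup 'flag' → type bool


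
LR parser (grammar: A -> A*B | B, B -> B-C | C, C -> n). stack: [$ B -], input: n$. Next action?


no handle; shift 'n'
Action: shift


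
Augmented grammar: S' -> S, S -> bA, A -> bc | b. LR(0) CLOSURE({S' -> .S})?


Start: S' -> .S
For each item with dot before a nonterminal B, add B -> .γ for every B-production
Closure: [S' -> .S, S -> .bA]


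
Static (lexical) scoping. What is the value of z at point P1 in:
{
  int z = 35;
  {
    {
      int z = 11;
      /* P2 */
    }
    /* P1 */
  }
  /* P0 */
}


P1's block does not declare z; resolves to the enclosing declaration at depth 0
z = 35


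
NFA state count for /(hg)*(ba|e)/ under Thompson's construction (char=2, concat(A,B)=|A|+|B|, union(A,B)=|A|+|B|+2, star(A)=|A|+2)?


Syntax tree has 5 char leaf(s), 1 union(s), 1 star(s)
chars contribute 5×2 = 10; each union adds +2; each star adds +2
Total: 10 + 2 + 2 = 14 states


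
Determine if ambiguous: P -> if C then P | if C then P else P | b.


dangling else: 'if C then if C then b else b' parses two ways
Ambiguous


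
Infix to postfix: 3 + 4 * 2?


* has higher precedence, evaluate 4*2 first
Postfix: 3 4 2 * +


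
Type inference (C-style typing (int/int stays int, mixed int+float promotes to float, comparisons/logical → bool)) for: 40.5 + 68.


Operand types: float + int
Rule: mixed int/float promotes to float; int/int stays int
Result type: float


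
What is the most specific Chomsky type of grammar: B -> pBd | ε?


Single nonterminal LHS, but p^n d^n is not regular
Classification: Type 2 (Context-Free)


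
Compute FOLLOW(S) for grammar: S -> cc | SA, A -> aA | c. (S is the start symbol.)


$ ∈ FOLLOW(S). For each A -> αBβ: add FIRST(β)\{ε} to FOLLOW(B); if β nullable, add FOLLOW(A).
FOLLOW(S) = {$, a, c}


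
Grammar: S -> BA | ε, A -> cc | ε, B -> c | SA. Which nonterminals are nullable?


A nonterminal is nullable iff some alternative derives ε (directly, or every symbol in it is nullable)
Nullable: {A, B, S}


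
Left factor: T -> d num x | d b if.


Common prefix: 'd'
Factored: T -> d T', T' -> num x | b if


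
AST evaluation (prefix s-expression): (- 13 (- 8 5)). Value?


Evaluate inner: (- 8 5) = 3
Evaluate root: (- 13 3) = 10
Result: 10


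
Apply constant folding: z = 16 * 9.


16 * 9 = 144 at compile time
Optimized: z = 144


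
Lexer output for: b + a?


Scan left to right, longest-match per lexeme
Tokens: ID(b), OP(+), ID(a)


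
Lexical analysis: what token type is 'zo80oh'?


Pattern: letter/underscore followed by alphanumerics, not a keyword
Type: IDENTIFIER


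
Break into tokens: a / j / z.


Scan left to right, longest-match per lexeme
Tokens: ID(a), OP(/), ID(j), OP(/), ID(z)


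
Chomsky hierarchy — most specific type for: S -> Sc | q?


Left-linear: every RHS is a terminal or one nonterminal followed by a terminal
Classification: Type 3 (Regular)


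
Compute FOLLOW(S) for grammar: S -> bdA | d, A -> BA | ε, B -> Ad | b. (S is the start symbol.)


$ ∈ FOLLOW(S). For each A -> αBβ: add FIRST(β)\{ε} to FOLLOW(B); if β nullable, add FOLLOW(A).
FOLLOW(S) = {$}


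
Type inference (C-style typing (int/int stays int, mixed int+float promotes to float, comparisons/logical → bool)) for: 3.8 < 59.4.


Operand types: float < float
Rule: comparison yields bool
Result type: bool


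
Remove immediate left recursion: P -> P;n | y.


Left-recursive alternatives: P;n; non-recursive: y
Introduce P': P -> yP', P' -> ;nP' | ε


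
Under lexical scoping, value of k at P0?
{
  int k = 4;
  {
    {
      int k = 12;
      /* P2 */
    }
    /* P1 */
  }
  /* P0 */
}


k declared in the same block as P0
k = 4


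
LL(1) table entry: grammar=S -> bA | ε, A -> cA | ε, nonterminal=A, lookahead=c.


For [A, c]: 'c' ∈ FIRST(cA)
Entry: A -> cA


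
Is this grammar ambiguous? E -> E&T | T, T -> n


precedence layered via separate nonterminal T: deterministic
Unambiguous


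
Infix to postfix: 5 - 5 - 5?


Left to right (same or higher precedence on left)
Postfix: 5 5 - 5 -


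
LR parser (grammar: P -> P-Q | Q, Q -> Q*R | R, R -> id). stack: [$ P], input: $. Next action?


start symbol P on stack, input exhausted
Action: accept


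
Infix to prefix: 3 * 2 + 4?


left-to-right (same/higher precedence on left): tree is (+ (* 3 2) 4)
Prefix: + * 3 2 4


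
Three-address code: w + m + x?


Break into single-operator statements:
t1 = w + m
t2 = t1 + x


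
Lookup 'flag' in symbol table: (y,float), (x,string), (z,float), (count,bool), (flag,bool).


Lookup 'flag' → type bool


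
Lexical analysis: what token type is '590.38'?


Pattern: digits with a decimal point
Type: FLOAT_LITERAL


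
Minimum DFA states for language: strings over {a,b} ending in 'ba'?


Track the longest suffix of input matching a prefix of 'ba': 3 classes (prefixes of length 0..2)
Minimal DFA: 3 states


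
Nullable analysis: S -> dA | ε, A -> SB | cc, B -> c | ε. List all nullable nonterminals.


A nonterminal is nullable iff some alternative derives ε (directly, or every symbol in it is nullable)
Nullable: {A, B, S}


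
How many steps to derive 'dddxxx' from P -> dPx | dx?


Derivation: P => dPx => ddPxx => dddxxx
Steps: 3


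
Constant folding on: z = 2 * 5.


2 * 5 = 10 at compile time
Optimized: z = 10


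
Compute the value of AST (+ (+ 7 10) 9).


Evaluate inner: (+ 7 10) = 17
Evaluate root: (+ 17 9) = 26
Result: 26


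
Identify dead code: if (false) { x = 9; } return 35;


condition is constant false, so the whole block is unreachable
Dead: 'if (false) { x = 9; }'


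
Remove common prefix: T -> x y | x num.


Common prefix: 'x'
Factored: T -> x T', T' -> y | num


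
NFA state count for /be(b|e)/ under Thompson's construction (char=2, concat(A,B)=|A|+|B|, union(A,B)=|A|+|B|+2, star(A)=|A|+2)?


Syntax tree has 4 char leaf(s), 1 union(s), 0 star(s)
chars contribute 4×2 = 8; each union adds +2; each star adds +2
Total: 8 + 2 + 0 = 10 states


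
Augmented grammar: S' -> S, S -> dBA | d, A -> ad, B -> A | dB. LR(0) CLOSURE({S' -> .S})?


Start: S' -> .S
For each item with dot before a nonterminal B, add B -> .γ for every B-production
Closure: [S' -> .S, S -> .dBA, S -> .d]


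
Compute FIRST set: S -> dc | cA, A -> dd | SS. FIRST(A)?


Per alternative of A: FIRST(dd) = {d}; FIRST(SS) = {c, d}
FIRST(A) = {c, d}


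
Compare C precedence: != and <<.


'<<' is shift (level 8); '!=' is equality (level 6)
Higher level binds tighter
'<<' has higher precedence than '!='


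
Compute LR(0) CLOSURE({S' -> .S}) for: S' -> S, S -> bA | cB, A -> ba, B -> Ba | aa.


Start: S' -> .S
For each item with dot before a nonterminal B, add B -> .γ for every B-production
Closure: [S' -> .S, S -> .bA, S -> .cB]


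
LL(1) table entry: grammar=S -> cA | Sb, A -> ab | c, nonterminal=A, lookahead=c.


For [A, c]: 'c' ∈ FIRST(c)
Entry: A -> c


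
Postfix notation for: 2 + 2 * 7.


* has higher precedence, evaluate 2*7 first
Postfix: 2 2 7 * +


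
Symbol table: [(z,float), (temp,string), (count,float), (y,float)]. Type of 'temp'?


Lookup 'temp' → type string


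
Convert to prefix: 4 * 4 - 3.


left-to-right (same/higher precedence on left): tree is (- (* 4 4) 3)
Prefix: - * 4 4 3


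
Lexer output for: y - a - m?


Scan left to right, longest-match per lexeme
Tokens: ID(y), OP(-), ID(a), OP(-), ID(m)


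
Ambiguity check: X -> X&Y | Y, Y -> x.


precedence layered via separate nonterminal Y: deterministic
Unambiguous


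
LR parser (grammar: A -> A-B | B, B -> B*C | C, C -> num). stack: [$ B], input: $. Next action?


lookahead ∉ {*} so B won't extend; reduce A -> B
Action: reduce (A -> B)


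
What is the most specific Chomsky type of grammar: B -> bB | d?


Right-linear: every RHS is a terminal or a terminal followed by one nonterminal
Classification: Type 3 (Regular)


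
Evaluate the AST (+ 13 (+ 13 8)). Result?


Evaluate inner: (+ 13 8) = 21
Evaluate root: (+ 13 21) = 34
Result: 34


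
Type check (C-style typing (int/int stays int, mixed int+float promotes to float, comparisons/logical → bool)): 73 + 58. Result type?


Operand types: int + int
Rule: mixed int/float promotes to float; int/int stays int
Result type: int


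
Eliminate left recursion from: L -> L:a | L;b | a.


Left-recursive alternatives: L:a, L;b; non-recursive: a
Introduce L': L -> aL', L' -> :aL' | ;bL' | ε
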